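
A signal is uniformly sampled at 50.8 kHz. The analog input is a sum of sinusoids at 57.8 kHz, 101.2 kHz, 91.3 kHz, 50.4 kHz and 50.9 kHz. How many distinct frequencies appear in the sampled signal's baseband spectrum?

4

fs/2 = 25.4 kHz.
57.8 kHz mod fs = 7 kHz.
7 kHz ≤ fs/2 = 25.4 kHz, appears at 7 kHz.
101.2 kHz mod fs = 50.4 kHz.
50.4 kHz > fs/2 = 25.4 kHz, folds to fs − 50.4 kHz = 0.4 kHz.
91.3 kHz mod fs = 40.5 kHz.
40.5 kHz > fs/2 = 25.4 kHz, folds to fs − 40.5 kHz = 10.3 kHz.
50.4 kHz > fs/2 = 25.4 kHz, folds to fs − 50.4 kHz = 0.4 kHz.
50.9 kHz mod fs = 0.1 kHz.
0.1 kHz ≤ fs/2 = 25.4 kHz, appears at 0.1 kHz.
Distinct values: {0.1 kHz, 0.4 kHz, 7 kHz, 10.3 kHz} → 4.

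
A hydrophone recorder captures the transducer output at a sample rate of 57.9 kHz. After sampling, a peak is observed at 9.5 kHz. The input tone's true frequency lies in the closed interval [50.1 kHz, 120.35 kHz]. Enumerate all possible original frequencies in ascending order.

Frequencies that alias to 9.5 kHz are k·fs ± 9.5 kHz for integer k ≥ 0.
k=0: 9.5 kHz.
k=1: 48.4 kHz, 67.4 kHz.
k=2: 106.3 kHz, 125.3 kHz.
k=3: 164.2 kHz, 183.2 kHz.
Within [50.1 kHz, 120.35 kHz]: 67.4 kHz, 106.3 kHz.

67.4 kHz, 106.3 kHz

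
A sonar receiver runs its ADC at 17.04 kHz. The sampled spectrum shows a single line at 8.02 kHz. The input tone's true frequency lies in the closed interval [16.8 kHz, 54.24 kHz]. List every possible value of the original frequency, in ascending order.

Frequencies that alias to 8.02 kHz are k·fs ± 8.02 kHz for integer k ≥ 0.
k=0: 8.02 kHz.
k=1: 9.02 kHz, 25.06 kHz.
k=2: 26.06 kHz, 42.1 kHz.
k=3: 43.1 kHz, 59.14 kHz.
k=4: 60.14 kHz, 76.18 kHz.
Within [16.8 kHz, 54.24 kHz]: 25.06 kHz, 26.06 kHz, 42.1 kHz, 43.1 kHz.

25.06 kHz, 26.06 kHz, 42.1 kHz, 43.1 kHz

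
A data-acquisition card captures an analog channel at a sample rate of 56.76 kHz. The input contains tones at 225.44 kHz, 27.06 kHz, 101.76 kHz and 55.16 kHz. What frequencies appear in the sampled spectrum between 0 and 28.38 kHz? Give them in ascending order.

1.6 kHz, 11.76 kHz, 27.06 kHz

fs/2 = 28.38 kHz.
225.44 kHz mod fs = 55.16 kHz.
55.16 kHz > fs/2 = 28.38 kHz, folds to fs − 55.16 kHz = 1.6 kHz.
27.06 kHz ≤ fs/2 = 28.38 kHz, passes unchanged.
101.76 kHz mod fs = 45 kHz.
45 kHz > fs/2 = 28.38 kHz, folds to fs − 45 kHz = 11.76 kHz.
55.16 kHz > fs/2 = 28.38 kHz, folds to fs − 55.16 kHz = 1.6 kHz.
Distinct values: {1.6 kHz, 11.76 kHz, 27.06 kHz}.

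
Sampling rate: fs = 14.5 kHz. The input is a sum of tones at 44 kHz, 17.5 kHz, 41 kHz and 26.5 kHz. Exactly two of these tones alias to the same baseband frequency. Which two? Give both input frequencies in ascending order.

fs/2 = 7.25 kHz.
44 kHz mod fs = 0.5 kHz.
0.5 kHz ≤ fs/2 = 7.25 kHz, appears at 0.5 kHz.
17.5 kHz mod fs = 3 kHz.
3 kHz ≤ fs/2 = 7.25 kHz, appears at 3 kHz.
41 kHz mod fs = 12 kHz.
12 kHz > fs/2 = 7.25 kHz, folds to fs − 12 kHz = 2.5 kHz.
26.5 kHz mod fs = 12 kHz.
12 kHz > fs/2 = 7.25 kHz, folds to fs − 12 kHz = 2.5 kHz.
26.5 kHz and 41 kHz both map to 2.5 kHz.

26.5 kHz, 41 kHz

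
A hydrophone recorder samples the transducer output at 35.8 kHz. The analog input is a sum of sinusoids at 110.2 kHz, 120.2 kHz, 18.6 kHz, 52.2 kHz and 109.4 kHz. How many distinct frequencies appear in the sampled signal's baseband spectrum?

fs/2 = 17.9 kHz.
110.2 kHz mod fs = 2.8 kHz.
2.8 kHz ≤ fs/2 = 17.9 kHz, appears at 2.8 kHz.
120.2 kHz mod fs = 12.8 kHz.
12.8 kHz ≤ fs/2 = 17.9 kHz, appears at 12.8 kHz.
18.6 kHz > fs/2 = 17.9 kHz, folds to fs − 18.6 kHz = 17.2 kHz.
52.2 kHz mod fs = 16.4 kHz.
16.4 kHz ≤ fs/2 = 17.9 kHz, appears at 16.4 kHz.
109.4 kHz mod fs = 2 kHz.
2 kHz ≤ fs/2 = 17.9 kHz, appears at 2 kHz.
Distinct values: {2 kHz, 2.8 kHz, 12.8 kHz, 16.4 kHz, 17.2 kHz} → 5.

5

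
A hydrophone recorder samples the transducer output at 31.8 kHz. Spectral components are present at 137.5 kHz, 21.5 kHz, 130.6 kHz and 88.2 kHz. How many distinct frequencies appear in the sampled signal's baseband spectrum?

3

fs/2 = 15.9 kHz.
137.5 kHz mod fs = 10.3 kHz.
10.3 kHz ≤ fs/2 = 15.9 kHz, appears at 10.3 kHz.
21.5 kHz > fs/2 = 15.9 kHz, folds to fs − 21.5 kHz = 10.3 kHz.
130.6 kHz mod fs = 3.4 kHz.
3.4 kHz ≤ fs/2 = 15.9 kHz, appears at 3.4 kHz.
88.2 kHz mod fs = 24.6 kHz.
24.6 kHz > fs/2 = 15.9 kHz, folds to fs − 24.6 kHz = 7.2 kHz.
Distinct values: {3.4 kHz, 7.2 kHz, 10.3 kHz} → 3.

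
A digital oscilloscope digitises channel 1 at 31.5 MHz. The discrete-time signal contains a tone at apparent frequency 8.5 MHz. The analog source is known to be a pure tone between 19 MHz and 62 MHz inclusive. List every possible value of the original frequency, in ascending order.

23 MHz, 40 MHz, 54.5 MHz

Frequencies that alias to 8.5 MHz are k·fs ± 8.5 MHz for integer k ≥ 0.
k=0: 8.5 MHz.
k=1: 23 MHz, 40 MHz.
k=2: 54.5 MHz, 71.5 MHz.
k=3: 86 MHz, 103 MHz.
Within [19 MHz, 62 MHz]: 23 MHz, 40 MHz, 54.5 MHz.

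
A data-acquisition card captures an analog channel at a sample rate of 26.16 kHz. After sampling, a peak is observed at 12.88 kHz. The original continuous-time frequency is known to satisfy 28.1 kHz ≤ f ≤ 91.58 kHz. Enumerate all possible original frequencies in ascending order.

39.04 kHz, 39.44 kHz, 65.2 kHz, 65.6 kHz, 91.36 kHz

Frequencies that alias to 12.88 kHz are k·fs ± 12.88 kHz for integer k ≥ 0.
k=0: 12.88 kHz.
k=1: 13.28 kHz, 39.04 kHz.
k=2: 39.44 kHz, 65.2 kHz.
k=3: 65.6 kHz, 91.36 kHz.
k=4: 91.76 kHz, 117.52 kHz.
Within [28.1 kHz, 91.58 kHz]: 39.04 kHz, 39.44 kHz, 65.2 kHz, 65.6 kHz, 91.36 kHz.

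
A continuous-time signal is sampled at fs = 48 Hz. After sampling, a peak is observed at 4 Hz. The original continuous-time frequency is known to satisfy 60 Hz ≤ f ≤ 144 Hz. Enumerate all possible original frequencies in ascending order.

92 Hz, 100 Hz, 140 Hz

Frequencies that alias to 4 Hz are k·fs ± 4 Hz for integer k ≥ 0.
k=0: 4 Hz.
k=1: 44 Hz, 52 Hz.
k=2: 92 Hz, 100 Hz.
k=3: 140 Hz, 148 Hz.
k=4: 188 Hz, 196 Hz.
Within [60 Hz, 144 Hz]: 92 Hz, 100 Hz, 140 Hz.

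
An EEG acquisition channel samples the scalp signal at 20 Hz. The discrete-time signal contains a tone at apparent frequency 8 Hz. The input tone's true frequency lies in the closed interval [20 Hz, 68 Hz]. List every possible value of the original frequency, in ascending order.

28 Hz, 32 Hz, 48 Hz, 52 Hz, 68 Hz

Frequencies that alias to 8 Hz are k·fs ± 8 Hz for integer k ≥ 0.
k=0: 8 Hz.
k=1: 12 Hz, 28 Hz.
k=2: 32 Hz, 48 Hz.
k=3: 52 Hz, 68 Hz.
k=4: 72 Hz, 88 Hz.
Within [20 Hz, 68 Hz]: 28 Hz, 32 Hz, 48 Hz, 52 Hz, 68 Hz.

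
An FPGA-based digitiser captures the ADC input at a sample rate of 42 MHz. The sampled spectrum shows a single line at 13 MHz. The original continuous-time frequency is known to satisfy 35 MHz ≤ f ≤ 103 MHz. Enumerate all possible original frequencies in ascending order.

Frequencies that alias to 13 MHz are k·fs ± 13 MHz for integer k ≥ 0.
k=0: 13 MHz.
k=1: 29 MHz, 55 MHz.
k=2: 71 MHz, 97 MHz.
k=3: 113 MHz, 139 MHz.
Within [35 MHz, 103 MHz]: 55 MHz, 71 MHz, 97 MHz.

55 MHz, 71 MHz, 97 MHz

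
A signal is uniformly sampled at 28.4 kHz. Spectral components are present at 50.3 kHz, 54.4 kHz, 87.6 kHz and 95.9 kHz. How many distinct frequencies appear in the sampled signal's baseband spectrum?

fs/2 = 14.2 kHz.
50.3 kHz mod fs = 21.9 kHz.
21.9 kHz > fs/2 = 14.2 kHz, folds to fs − 21.9 kHz = 6.5 kHz.
54.4 kHz mod fs = 26 kHz.
26 kHz > fs/2 = 14.2 kHz, folds to fs − 26 kHz = 2.4 kHz.
87.6 kHz mod fs = 2.4 kHz.
2.4 kHz ≤ fs/2 = 14.2 kHz, appears at 2.4 kHz.
95.9 kHz mod fs = 10.7 kHz.
10.7 kHz ≤ fs/2 = 14.2 kHz, appears at 10.7 kHz.
Distinct values: {2.4 kHz, 6.5 kHz, 10.7 kHz} → 3.

3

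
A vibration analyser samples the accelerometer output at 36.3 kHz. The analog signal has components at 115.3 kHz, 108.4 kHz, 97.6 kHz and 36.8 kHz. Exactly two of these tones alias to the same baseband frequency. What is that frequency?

fs/2 = 18.15 kHz.
115.3 kHz mod fs = 6.4 kHz.
6.4 kHz ≤ fs/2 = 18.15 kHz, appears at 6.4 kHz.
108.4 kHz mod fs = 35.8 kHz.
35.8 kHz > fs/2 = 18.15 kHz, folds to fs − 35.8 kHz = 0.5 kHz.
97.6 kHz mod fs = 25 kHz.
25 kHz > fs/2 = 18.15 kHz, folds to fs − 25 kHz = 11.3 kHz.
36.8 kHz mod fs = 0.5 kHz.
0.5 kHz ≤ fs/2 = 18.15 kHz, appears at 0.5 kHz.
36.8 kHz and 108.4 kHz both map to 0.5 kHz.

0.5 kHz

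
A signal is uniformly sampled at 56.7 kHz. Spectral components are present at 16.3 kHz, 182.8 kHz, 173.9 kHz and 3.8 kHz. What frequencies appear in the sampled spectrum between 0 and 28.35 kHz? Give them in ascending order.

fs/2 = 28.35 kHz.
16.3 kHz ≤ fs/2 = 28.35 kHz, passes unchanged.
182.8 kHz mod fs = 12.7 kHz.
12.7 kHz ≤ fs/2 = 28.35 kHz, appears at 12.7 kHz.
173.9 kHz mod fs = 3.8 kHz.
3.8 kHz ≤ fs/2 = 28.35 kHz, appears at 3.8 kHz.
3.8 kHz ≤ fs/2 = 28.35 kHz, passes unchanged.
Distinct values: {3.8 kHz, 12.7 kHz, 16.3 kHz}.

3.8 kHz, 12.7 kHz, 16.3 kHz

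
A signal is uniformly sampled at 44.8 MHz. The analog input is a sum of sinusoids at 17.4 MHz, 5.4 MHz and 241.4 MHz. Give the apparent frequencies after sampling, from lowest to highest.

5.4 MHz, 17.4 MHz

fs/2 = 22.4 MHz.
17.4 MHz ≤ fs/2 = 22.4 MHz, passes unchanged.
5.4 MHz ≤ fs/2 = 22.4 MHz, passes unchanged.
241.4 MHz mod fs = 17.4 MHz.
17.4 MHz ≤ fs/2 = 22.4 MHz, appears at 17.4 MHz.
Distinct values: {5.4 MHz, 17.4 MHz}.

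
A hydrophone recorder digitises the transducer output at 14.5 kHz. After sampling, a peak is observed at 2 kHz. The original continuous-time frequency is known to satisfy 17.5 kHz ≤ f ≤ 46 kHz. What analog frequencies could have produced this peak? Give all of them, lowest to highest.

27 kHz, 31 kHz, 41.5 kHz, 45.5 kHz

Frequencies that alias to 2 kHz are k·fs ± 2 kHz for integer k ≥ 0.
k=0: 2 kHz.
k=1: 12.5 kHz, 16.5 kHz.
k=2: 27 kHz, 31 kHz.
k=3: 41.5 kHz, 45.5 kHz.
k=4: 56 kHz, 60 kHz.
Within [17.5 kHz, 46 kHz]: 27 kHz, 31 kHz, 41.5 kHz, 45.5 kHz.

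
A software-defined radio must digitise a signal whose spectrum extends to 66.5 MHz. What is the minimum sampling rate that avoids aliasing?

Nyquist rate = 2 × 66.5 MHz = 133 MHz.

133 MHz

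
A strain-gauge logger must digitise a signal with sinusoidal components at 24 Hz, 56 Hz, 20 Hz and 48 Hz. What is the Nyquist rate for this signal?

Highest-frequency component: 56 Hz.
Nyquist rate = 2 × 56 Hz = 112 Hz.

112 Hz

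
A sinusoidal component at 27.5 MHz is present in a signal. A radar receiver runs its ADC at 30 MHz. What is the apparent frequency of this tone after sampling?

2.5 MHz

27.5 MHz > fs/2 = 15 MHz, folds to fs − 27.5 MHz = 2.5 MHz.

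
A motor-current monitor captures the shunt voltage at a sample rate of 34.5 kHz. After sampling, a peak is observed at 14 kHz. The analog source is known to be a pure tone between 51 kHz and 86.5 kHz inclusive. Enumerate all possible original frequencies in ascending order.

Frequencies that alias to 14 kHz are k·fs ± 14 kHz for integer k ≥ 0.
k=0: 14 kHz.
k=1: 20.5 kHz, 48.5 kHz.
k=2: 55 kHz, 83 kHz.
k=3: 89.5 kHz, 117.5 kHz.
Within [51 kHz, 86.5 kHz]: 55 kHz, 83 kHz.

55 kHz, 83 kHz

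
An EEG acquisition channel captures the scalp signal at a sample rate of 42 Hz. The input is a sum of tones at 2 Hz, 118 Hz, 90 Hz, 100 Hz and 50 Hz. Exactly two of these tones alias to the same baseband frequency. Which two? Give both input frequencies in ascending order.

fs/2 = 21 Hz.
2 Hz ≤ fs/2 = 21 Hz, passes unchanged.
118 Hz mod fs = 34 Hz.
34 Hz > fs/2 = 21 Hz, folds to fs − 34 Hz = 8 Hz.
90 Hz mod fs = 6 Hz.
6 Hz ≤ fs/2 = 21 Hz, appears at 6 Hz.
100 Hz mod fs = 16 Hz.
16 Hz ≤ fs/2 = 21 Hz, appears at 16 Hz.
50 Hz mod fs = 8 Hz.
8 Hz ≤ fs/2 = 21 Hz, appears at 8 Hz.
50 Hz and 118 Hz both map to 8 Hz.

50 Hz, 118 Hz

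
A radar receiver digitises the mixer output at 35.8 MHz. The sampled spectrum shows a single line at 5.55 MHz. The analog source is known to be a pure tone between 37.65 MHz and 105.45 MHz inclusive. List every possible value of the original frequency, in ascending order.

Frequencies that alias to 5.55 MHz are k·fs ± 5.55 MHz for integer k ≥ 0.
k=0: 5.55 MHz.
k=1: 30.25 MHz, 41.35 MHz.
k=2: 66.05 MHz, 77.15 MHz.
k=3: 101.85 MHz, 112.95 MHz.
k=4: 137.65 MHz, 148.75 MHz.
Within [37.65 MHz, 105.45 MHz]: 41.35 MHz, 66.05 MHz, 77.15 MHz, 101.85 MHz.

41.35 MHz, 66.05 MHz, 77.15 MHz, 101.85 MHz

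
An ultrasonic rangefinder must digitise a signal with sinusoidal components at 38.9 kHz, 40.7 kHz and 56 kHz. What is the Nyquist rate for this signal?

112 kHz

Highest-frequency component: 56 kHz.
Nyquist rate = 2 × 56 kHz = 112 kHz.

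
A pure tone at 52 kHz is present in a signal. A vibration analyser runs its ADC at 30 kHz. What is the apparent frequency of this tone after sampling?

52 kHz mod fs = 22 kHz.
22 kHz > fs/2 = 15 kHz, folds to fs − 22 kHz = 8 kHz.

8 kHz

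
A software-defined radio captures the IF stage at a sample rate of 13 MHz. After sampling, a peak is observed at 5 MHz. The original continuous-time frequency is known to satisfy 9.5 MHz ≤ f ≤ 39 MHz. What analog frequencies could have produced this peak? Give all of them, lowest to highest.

18 MHz, 21 MHz, 31 MHz, 34 MHz

Frequencies that alias to 5 MHz are k·fs ± 5 MHz for integer k ≥ 0.
k=0: 5 MHz.
k=1: 8 MHz, 18 MHz.
k=2: 21 MHz, 31 MHz.
k=3: 34 MHz, 44 MHz.
k=4: 47 MHz, 57 MHz.
Within [9.5 MHz, 39 MHz]: 18 MHz, 21 MHz, 31 MHz, 34 MHz.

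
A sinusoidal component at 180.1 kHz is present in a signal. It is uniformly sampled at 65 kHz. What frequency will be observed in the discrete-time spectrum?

180.1 kHz mod fs = 50.1 kHz.
50.1 kHz > fs/2 = 32.5 kHz, folds to fs − 50.1 kHz = 14.9 kHz.

14.9 kHz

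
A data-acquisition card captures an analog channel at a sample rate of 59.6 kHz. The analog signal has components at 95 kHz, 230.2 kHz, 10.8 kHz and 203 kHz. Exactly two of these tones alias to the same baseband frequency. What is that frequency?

24.2 kHz

fs/2 = 29.8 kHz.
95 kHz mod fs = 35.4 kHz.
35.4 kHz > fs/2 = 29.8 kHz, folds to fs − 35.4 kHz = 24.2 kHz.
230.2 kHz mod fs = 51.4 kHz.
51.4 kHz > fs/2 = 29.8 kHz, folds to fs − 51.4 kHz = 8.2 kHz.
10.8 kHz ≤ fs/2 = 29.8 kHz, passes unchanged.
203 kHz mod fs = 24.2 kHz.
24.2 kHz ≤ fs/2 = 29.8 kHz, appears at 24.2 kHz.
95 kHz and 203 kHz both map to 24.2 kHz.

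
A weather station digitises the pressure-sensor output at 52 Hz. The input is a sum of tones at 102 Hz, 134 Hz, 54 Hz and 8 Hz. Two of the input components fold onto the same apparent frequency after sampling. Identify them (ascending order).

54 Hz, 102 Hz

fs/2 = 26 Hz.
102 Hz mod fs = 50 Hz.
50 Hz > fs/2 = 26 Hz, folds to fs − 50 Hz = 2 Hz.
134 Hz mod fs = 30 Hz.
30 Hz > fs/2 = 26 Hz, folds to fs − 30 Hz = 22 Hz.
54 Hz mod fs = 2 Hz.
2 Hz ≤ fs/2 = 26 Hz, appears at 2 Hz.
8 Hz ≤ fs/2 = 26 Hz, passes unchanged.
54 Hz and 102 Hz both map to 2 Hz.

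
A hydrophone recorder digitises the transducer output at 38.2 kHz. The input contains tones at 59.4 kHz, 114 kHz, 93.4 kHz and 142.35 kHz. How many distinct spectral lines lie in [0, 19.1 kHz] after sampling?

fs/2 = 19.1 kHz.
59.4 kHz mod fs = 21.2 kHz.
21.2 kHz > fs/2 = 19.1 kHz, folds to fs − 21.2 kHz = 17 kHz.
114 kHz mod fs = 37.6 kHz.
37.6 kHz > fs/2 = 19.1 kHz, folds to fs − 37.6 kHz = 0.6 kHz.
93.4 kHz mod fs = 17 kHz.
17 kHz ≤ fs/2 = 19.1 kHz, appears at 17 kHz.
142.35 kHz mod fs = 27.75 kHz.
27.75 kHz > fs/2 = 19.1 kHz, folds to fs − 27.75 kHz = 10.45 kHz.
Distinct values: {0.6 kHz, 10.45 kHz, 17 kHz} → 3.

3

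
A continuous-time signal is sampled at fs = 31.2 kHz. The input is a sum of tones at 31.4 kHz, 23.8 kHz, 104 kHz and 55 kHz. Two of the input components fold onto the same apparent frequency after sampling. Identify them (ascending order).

fs/2 = 15.6 kHz.
31.4 kHz mod fs = 0.2 kHz.
0.2 kHz ≤ fs/2 = 15.6 kHz, appears at 0.2 kHz.
23.8 kHz > fs/2 = 15.6 kHz, folds to fs − 23.8 kHz = 7.4 kHz.
104 kHz mod fs = 10.4 kHz.
10.4 kHz ≤ fs/2 = 15.6 kHz, appears at 10.4 kHz.
55 kHz mod fs = 23.8 kHz.
23.8 kHz > fs/2 = 15.6 kHz, folds to fs − 23.8 kHz = 7.4 kHz.
23.8 kHz and 55 kHz both map to 7.4 kHz.

23.8 kHz, 55 kHz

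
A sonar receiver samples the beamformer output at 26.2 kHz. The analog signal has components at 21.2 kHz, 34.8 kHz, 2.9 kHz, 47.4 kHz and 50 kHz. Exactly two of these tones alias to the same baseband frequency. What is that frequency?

fs/2 = 13.1 kHz.
21.2 kHz > fs/2 = 13.1 kHz, folds to fs − 21.2 kHz = 5 kHz.
34.8 kHz mod fs = 8.6 kHz.
8.6 kHz ≤ fs/2 = 13.1 kHz, appears at 8.6 kHz.
2.9 kHz ≤ fs/2 = 13.1 kHz, passes unchanged.
47.4 kHz mod fs = 21.2 kHz.
21.2 kHz > fs/2 = 13.1 kHz, folds to fs − 21.2 kHz = 5 kHz.
50 kHz mod fs = 23.8 kHz.
23.8 kHz > fs/2 = 13.1 kHz, folds to fs − 23.8 kHz = 2.4 kHz.
21.2 kHz and 47.4 kHz both map to 5 kHz.

5 kHz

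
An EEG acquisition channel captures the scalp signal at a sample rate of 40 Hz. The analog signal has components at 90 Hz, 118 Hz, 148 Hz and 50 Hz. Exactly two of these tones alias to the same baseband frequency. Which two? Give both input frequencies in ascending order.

50 Hz, 90 Hz

fs/2 = 20 Hz.
90 Hz mod fs = 10 Hz.
10 Hz ≤ fs/2 = 20 Hz, appears at 10 Hz.
118 Hz mod fs = 38 Hz.
38 Hz > fs/2 = 20 Hz, folds to fs − 38 Hz = 2 Hz.
148 Hz mod fs = 28 Hz.
28 Hz > fs/2 = 20 Hz, folds to fs − 28 Hz = 12 Hz.
50 Hz mod fs = 10 Hz.
10 Hz ≤ fs/2 = 20 Hz, appears at 10 Hz.
50 Hz and 90 Hz both map to 10 Hz.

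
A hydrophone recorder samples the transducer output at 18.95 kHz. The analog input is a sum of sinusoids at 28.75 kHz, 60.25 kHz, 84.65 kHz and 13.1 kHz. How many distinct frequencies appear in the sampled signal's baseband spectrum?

4

fs/2 = 9.475 kHz.
28.75 kHz mod fs = 9.8 kHz.
9.8 kHz > fs/2 = 9.475 kHz, folds to fs − 9.8 kHz = 9.15 kHz.
60.25 kHz mod fs = 3.4 kHz.
3.4 kHz ≤ fs/2 = 9.475 kHz, appears at 3.4 kHz.
84.65 kHz mod fs = 8.85 kHz.
8.85 kHz ≤ fs/2 = 9.475 kHz, appears at 8.85 kHz.
13.1 kHz > fs/2 = 9.475 kHz, folds to fs − 13.1 kHz = 5.85 kHz.
Distinct values: {3.4 kHz, 5.85 kHz, 8.85 kHz, 9.15 kHz} → 4.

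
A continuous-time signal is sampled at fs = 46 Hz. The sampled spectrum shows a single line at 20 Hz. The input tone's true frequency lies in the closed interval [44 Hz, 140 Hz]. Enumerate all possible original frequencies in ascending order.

Frequencies that alias to 20 Hz are k·fs ± 20 Hz for integer k ≥ 0.
k=0: 20 Hz.
k=1: 26 Hz, 66 Hz.
k=2: 72 Hz, 112 Hz.
k=3: 118 Hz, 158 Hz.
k=4: 164 Hz, 204 Hz.
Within [44 Hz, 140 Hz]: 66 Hz, 72 Hz, 112 Hz, 118 Hz.

66 Hz, 72 Hz, 112 Hz, 118 Hz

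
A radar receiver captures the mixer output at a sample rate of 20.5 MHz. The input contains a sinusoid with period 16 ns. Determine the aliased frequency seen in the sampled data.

T = 16 ns → f = 1/T = 62.5 MHz.
62.5 MHz mod fs = 1 MHz.
1 MHz ≤ fs/2 = 10.25 MHz, appears at 1 MHz.

1 MHz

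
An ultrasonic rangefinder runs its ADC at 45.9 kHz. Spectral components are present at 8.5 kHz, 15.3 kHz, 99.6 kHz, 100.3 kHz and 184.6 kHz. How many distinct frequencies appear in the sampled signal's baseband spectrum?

4

fs/2 = 22.95 kHz.
8.5 kHz ≤ fs/2 = 22.95 kHz, passes unchanged.
15.3 kHz ≤ fs/2 = 22.95 kHz, passes unchanged.
99.6 kHz mod fs = 7.8 kHz.
7.8 kHz ≤ fs/2 = 22.95 kHz, appears at 7.8 kHz.
100.3 kHz mod fs = 8.5 kHz.
8.5 kHz ≤ fs/2 = 22.95 kHz, appears at 8.5 kHz.
184.6 kHz mod fs = 1 kHz.
1 kHz ≤ fs/2 = 22.95 kHz, appears at 1 kHz.
Distinct values: {1 kHz, 7.8 kHz, 8.5 kHz, 15.3 kHz} → 4.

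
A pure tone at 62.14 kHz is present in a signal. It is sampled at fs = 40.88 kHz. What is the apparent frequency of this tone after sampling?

19.62 kHz

62.14 kHz mod fs = 21.26 kHz.
21.26 kHz > fs/2 = 20.44 kHz, folds to fs − 21.26 kHz = 19.62 kHz.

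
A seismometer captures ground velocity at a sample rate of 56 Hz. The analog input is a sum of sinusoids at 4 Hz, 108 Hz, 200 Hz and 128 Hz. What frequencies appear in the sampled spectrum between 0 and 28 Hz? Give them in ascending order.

fs/2 = 28 Hz.
4 Hz ≤ fs/2 = 28 Hz, passes unchanged.
108 Hz mod fs = 52 Hz.
52 Hz > fs/2 = 28 Hz, folds to fs − 52 Hz = 4 Hz.
200 Hz mod fs = 32 Hz.
32 Hz > fs/2 = 28 Hz, folds to fs − 32 Hz = 24 Hz.
128 Hz mod fs = 16 Hz.
16 Hz ≤ fs/2 = 28 Hz, appears at 16 Hz.
Distinct values: {4 Hz, 16 Hz, 24 Hz}.

4 Hz, 16 Hz, 24 Hz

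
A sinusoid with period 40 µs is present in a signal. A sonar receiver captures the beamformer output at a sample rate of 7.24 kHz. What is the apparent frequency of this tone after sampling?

3.28 kHz

T = 40 µs → f = 1/T = 25 kHz.
25 kHz mod fs = 3.28 kHz.
3.28 kHz ≤ fs/2 = 3.62 kHz, appears at 3.28 kHz.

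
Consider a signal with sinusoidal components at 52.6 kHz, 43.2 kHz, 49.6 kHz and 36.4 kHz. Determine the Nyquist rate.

105.2 kHz

Highest-frequency component: 52.6 kHz.
Nyquist rate = 2 × 52.6 kHz = 105.2 kHz.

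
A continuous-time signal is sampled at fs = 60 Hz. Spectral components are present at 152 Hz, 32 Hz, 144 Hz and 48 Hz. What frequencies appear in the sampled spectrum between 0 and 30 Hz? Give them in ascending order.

12 Hz, 24 Hz, 28 Hz

fs/2 = 30 Hz.
152 Hz mod fs = 32 Hz.
32 Hz > fs/2 = 30 Hz, folds to fs − 32 Hz = 28 Hz.
32 Hz > fs/2 = 30 Hz, folds to fs − 32 Hz = 28 Hz.
144 Hz mod fs = 24 Hz.
24 Hz ≤ fs/2 = 30 Hz, appears at 24 Hz.
48 Hz > fs/2 = 30 Hz, folds to fs − 48 Hz = 12 Hz.
Distinct values: {12 Hz, 24 Hz, 28 Hz}.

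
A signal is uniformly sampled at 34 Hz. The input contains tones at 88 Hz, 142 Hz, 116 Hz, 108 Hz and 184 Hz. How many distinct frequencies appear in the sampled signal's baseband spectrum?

2

fs/2 = 17 Hz.
88 Hz mod fs = 20 Hz.
20 Hz > fs/2 = 17 Hz, folds to fs − 20 Hz = 14 Hz.
142 Hz mod fs = 6 Hz.
6 Hz ≤ fs/2 = 17 Hz, appears at 6 Hz.
116 Hz mod fs = 14 Hz.
14 Hz ≤ fs/2 = 17 Hz, appears at 14 Hz.
108 Hz mod fs = 6 Hz.
6 Hz ≤ fs/2 = 17 Hz, appears at 6 Hz.
184 Hz mod fs = 14 Hz.
14 Hz ≤ fs/2 = 17 Hz, appears at 14 Hz.
Distinct values: {6 Hz, 14 Hz} → 2.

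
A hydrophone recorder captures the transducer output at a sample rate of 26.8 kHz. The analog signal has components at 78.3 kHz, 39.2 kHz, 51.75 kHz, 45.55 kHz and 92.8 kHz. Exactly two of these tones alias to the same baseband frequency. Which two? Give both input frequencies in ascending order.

39.2 kHz, 92.8 kHz

fs/2 = 13.4 kHz.
78.3 kHz mod fs = 24.7 kHz.
24.7 kHz > fs/2 = 13.4 kHz, folds to fs − 24.7 kHz = 2.1 kHz.
39.2 kHz mod fs = 12.4 kHz.
12.4 kHz ≤ fs/2 = 13.4 kHz, appears at 12.4 kHz.
51.75 kHz mod fs = 24.95 kHz.
24.95 kHz > fs/2 = 13.4 kHz, folds to fs − 24.95 kHz = 1.85 kHz.
45.55 kHz mod fs = 18.75 kHz.
18.75 kHz > fs/2 = 13.4 kHz, folds to fs − 18.75 kHz = 8.05 kHz.
92.8 kHz mod fs = 12.4 kHz.
12.4 kHz ≤ fs/2 = 13.4 kHz, appears at 12.4 kHz.
39.2 kHz and 92.8 kHz both map to 12.4 kHz.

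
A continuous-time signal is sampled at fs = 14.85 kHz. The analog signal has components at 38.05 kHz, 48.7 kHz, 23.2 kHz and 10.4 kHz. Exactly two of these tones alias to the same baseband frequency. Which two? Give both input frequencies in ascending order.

fs/2 = 7.425 kHz.
38.05 kHz mod fs = 8.35 kHz.
8.35 kHz > fs/2 = 7.425 kHz, folds to fs − 8.35 kHz = 6.5 kHz.
48.7 kHz mod fs = 4.15 kHz.
4.15 kHz ≤ fs/2 = 7.425 kHz, appears at 4.15 kHz.
23.2 kHz mod fs = 8.35 kHz.
8.35 kHz > fs/2 = 7.425 kHz, folds to fs − 8.35 kHz = 6.5 kHz.
10.4 kHz > fs/2 = 7.425 kHz, folds to fs − 10.4 kHz = 4.45 kHz.
23.2 kHz and 38.05 kHz both map to 6.5 kHz.

23.2 kHz, 38.05 kHz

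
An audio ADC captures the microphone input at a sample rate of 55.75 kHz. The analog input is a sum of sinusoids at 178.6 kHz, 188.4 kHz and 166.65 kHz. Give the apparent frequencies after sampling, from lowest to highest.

fs/2 = 27.875 kHz.
178.6 kHz mod fs = 11.35 kHz.
11.35 kHz ≤ fs/2 = 27.875 kHz, appears at 11.35 kHz.
188.4 kHz mod fs = 21.15 kHz.
21.15 kHz ≤ fs/2 = 27.875 kHz, appears at 21.15 kHz.
166.65 kHz mod fs = 55.15 kHz.
55.15 kHz > fs/2 = 27.875 kHz, folds to fs − 55.15 kHz = 0.6 kHz.
Distinct values: {0.6 kHz, 11.35 kHz, 21.15 kHz}.

0.6 kHz, 11.35 kHz, 21.15 kHz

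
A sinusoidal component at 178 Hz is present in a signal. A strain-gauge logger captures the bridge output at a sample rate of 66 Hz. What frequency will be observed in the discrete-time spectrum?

178 Hz mod fs = 46 Hz.
46 Hz > fs/2 = 33 Hz, folds to fs − 46 Hz = 20 Hz.

20 Hz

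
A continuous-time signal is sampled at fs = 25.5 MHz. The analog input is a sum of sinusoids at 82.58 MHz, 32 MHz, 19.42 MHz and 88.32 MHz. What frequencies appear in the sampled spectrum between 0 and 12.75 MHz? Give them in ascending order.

fs/2 = 12.75 MHz.
82.58 MHz mod fs = 6.08 MHz.
6.08 MHz ≤ fs/2 = 12.75 MHz, appears at 6.08 MHz.
32 MHz mod fs = 6.5 MHz.
6.5 MHz ≤ fs/2 = 12.75 MHz, appears at 6.5 MHz.
19.42 MHz > fs/2 = 12.75 MHz, folds to fs − 19.42 MHz = 6.08 MHz.
88.32 MHz mod fs = 11.82 MHz.
11.82 MHz ≤ fs/2 = 12.75 MHz, appears at 11.82 MHz.
Distinct values: {6.08 MHz, 6.5 MHz, 11.82 MHz}.

6.08 MHz, 6.5 MHz, 11.82 MHz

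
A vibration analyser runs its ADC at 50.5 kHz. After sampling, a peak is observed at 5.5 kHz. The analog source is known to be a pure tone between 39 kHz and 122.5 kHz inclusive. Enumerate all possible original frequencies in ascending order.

Frequencies that alias to 5.5 kHz are k·fs ± 5.5 kHz for integer k ≥ 0.
k=0: 5.5 kHz.
k=1: 45 kHz, 56 kHz.
k=2: 95.5 kHz, 106.5 kHz.
k=3: 146 kHz, 157 kHz.
Within [39 kHz, 122.5 kHz]: 45 kHz, 56 kHz, 95.5 kHz, 106.5 kHz.

45 kHz, 56 kHz, 95.5 kHz, 106.5 kHz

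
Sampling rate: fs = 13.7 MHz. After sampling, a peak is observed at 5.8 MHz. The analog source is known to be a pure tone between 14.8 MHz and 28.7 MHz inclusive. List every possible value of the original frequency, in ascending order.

19.5 MHz, 21.6 MHz

Frequencies that alias to 5.8 MHz are k·fs ± 5.8 MHz for integer k ≥ 0.
k=0: 5.8 MHz.
k=1: 7.9 MHz, 19.5 MHz.
k=2: 21.6 MHz, 33.2 MHz.
k=3: 35.3 MHz, 46.9 MHz.
Within [14.8 MHz, 28.7 MHz]: 19.5 MHz, 21.6 MHz.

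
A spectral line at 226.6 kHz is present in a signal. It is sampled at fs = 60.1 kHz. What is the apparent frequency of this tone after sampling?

13.8 kHz

226.6 kHz mod fs = 46.3 kHz.
46.3 kHz > fs/2 = 30.05 kHz, folds to fs − 46.3 kHz = 13.8 kHz.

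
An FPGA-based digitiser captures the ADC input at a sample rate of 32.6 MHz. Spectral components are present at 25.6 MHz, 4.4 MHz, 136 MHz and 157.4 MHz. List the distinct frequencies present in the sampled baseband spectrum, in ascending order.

4.4 MHz, 5.6 MHz, 7 MHz

fs/2 = 16.3 MHz.
25.6 MHz > fs/2 = 16.3 MHz, folds to fs − 25.6 MHz = 7 MHz.
4.4 MHz ≤ fs/2 = 16.3 MHz, passes unchanged.
136 MHz mod fs = 5.6 MHz.
5.6 MHz ≤ fs/2 = 16.3 MHz, appears at 5.6 MHz.
157.4 MHz mod fs = 27 MHz.
27 MHz > fs/2 = 16.3 MHz, folds to fs − 27 MHz = 5.6 MHz.
Distinct values: {4.4 MHz, 5.6 MHz, 7 MHz}.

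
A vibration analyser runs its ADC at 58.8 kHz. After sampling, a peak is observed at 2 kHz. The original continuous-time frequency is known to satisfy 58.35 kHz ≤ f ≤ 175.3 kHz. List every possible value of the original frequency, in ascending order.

Frequencies that alias to 2 kHz are k·fs ± 2 kHz for integer k ≥ 0.
k=0: 2 kHz.
k=1: 56.8 kHz, 60.8 kHz.
k=2: 115.6 kHz, 119.6 kHz.
k=3: 174.4 kHz, 178.4 kHz.
k=4: 233.2 kHz, 237.2 kHz.
Within [58.35 kHz, 175.3 kHz]: 60.8 kHz, 115.6 kHz, 119.6 kHz, 174.4 kHz.

60.8 kHz, 115.6 kHz, 119.6 kHz, 174.4 kHz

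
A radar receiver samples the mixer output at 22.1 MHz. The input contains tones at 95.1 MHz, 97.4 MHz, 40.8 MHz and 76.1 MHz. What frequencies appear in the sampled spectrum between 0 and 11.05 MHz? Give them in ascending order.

fs/2 = 11.05 MHz.
95.1 MHz mod fs = 6.7 MHz.
6.7 MHz ≤ fs/2 = 11.05 MHz, appears at 6.7 MHz.
97.4 MHz mod fs = 9 MHz.
9 MHz ≤ fs/2 = 11.05 MHz, appears at 9 MHz.
40.8 MHz mod fs = 18.7 MHz.
18.7 MHz > fs/2 = 11.05 MHz, folds to fs − 18.7 MHz = 3.4 MHz.
76.1 MHz mod fs = 9.8 MHz.
9.8 MHz ≤ fs/2 = 11.05 MHz, appears at 9.8 MHz.
Distinct values: {3.4 MHz, 6.7 MHz, 9 MHz, 9.8 MHz}.

3.4 MHz, 6.7 MHz, 9 MHz, 9.8 MHz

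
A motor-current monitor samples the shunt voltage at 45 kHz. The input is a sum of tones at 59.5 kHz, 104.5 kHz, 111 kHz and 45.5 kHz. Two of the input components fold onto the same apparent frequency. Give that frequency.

fs/2 = 22.5 kHz.
59.5 kHz mod fs = 14.5 kHz.
14.5 kHz ≤ fs/2 = 22.5 kHz, appears at 14.5 kHz.
104.5 kHz mod fs = 14.5 kHz.
14.5 kHz ≤ fs/2 = 22.5 kHz, appears at 14.5 kHz.
111 kHz mod fs = 21 kHz.
21 kHz ≤ fs/2 = 22.5 kHz, appears at 21 kHz.
45.5 kHz mod fs = 0.5 kHz.
0.5 kHz ≤ fs/2 = 22.5 kHz, appears at 0.5 kHz.
59.5 kHz and 104.5 kHz both map to 14.5 kHz.

14.5 kHz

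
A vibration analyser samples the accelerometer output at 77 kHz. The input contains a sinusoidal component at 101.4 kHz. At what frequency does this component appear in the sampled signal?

101.4 kHz mod fs = 24.4 kHz.
24.4 kHz ≤ fs/2 = 38.5 kHz, appears at 24.4 kHz.

24.4 kHz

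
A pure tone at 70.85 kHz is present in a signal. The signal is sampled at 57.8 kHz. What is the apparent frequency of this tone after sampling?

70.85 kHz mod fs = 13.05 kHz.
13.05 kHz ≤ fs/2 = 28.9 kHz, appears at 13.05 kHz.

13.05 kHz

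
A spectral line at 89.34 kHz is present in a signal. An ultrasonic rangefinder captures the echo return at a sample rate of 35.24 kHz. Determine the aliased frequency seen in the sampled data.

89.34 kHz mod fs = 18.86 kHz.
18.86 kHz > fs/2 = 17.62 kHz, folds to fs − 18.86 kHz = 16.38 kHz.

16.38 kHz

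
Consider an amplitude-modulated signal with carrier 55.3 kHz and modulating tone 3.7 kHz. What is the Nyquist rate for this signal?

AM sidebands sit at fc ± fm = 51.6 kHz and 59 kHz.
Highest-frequency component: 59 kHz.
Nyquist rate = 2 × 59 kHz = 118 kHz.

118 kHz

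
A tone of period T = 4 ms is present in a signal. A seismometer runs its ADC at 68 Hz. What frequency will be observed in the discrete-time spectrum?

T = 4 ms → f = 1/T = 250 Hz.
250 Hz mod fs = 46 Hz.
46 Hz > fs/2 = 34 Hz, folds to fs − 46 Hz = 22 Hz.

22 Hz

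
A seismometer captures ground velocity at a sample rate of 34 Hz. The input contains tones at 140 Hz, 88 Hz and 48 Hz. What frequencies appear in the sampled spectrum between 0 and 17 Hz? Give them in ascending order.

4 Hz, 14 Hz

fs/2 = 17 Hz.
140 Hz mod fs = 4 Hz.
4 Hz ≤ fs/2 = 17 Hz, appears at 4 Hz.
88 Hz mod fs = 20 Hz.
20 Hz > fs/2 = 17 Hz, folds to fs − 20 Hz = 14 Hz.
48 Hz mod fs = 14 Hz.
14 Hz ≤ fs/2 = 17 Hz, appears at 14 Hz.
Distinct values: {4 Hz, 14 Hz}.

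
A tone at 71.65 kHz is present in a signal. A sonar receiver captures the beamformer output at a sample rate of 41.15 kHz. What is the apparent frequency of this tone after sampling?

10.65 kHz

71.65 kHz mod fs = 30.5 kHz.
30.5 kHz > fs/2 = 20.575 kHz, folds to fs − 30.5 kHz = 10.65 kHz.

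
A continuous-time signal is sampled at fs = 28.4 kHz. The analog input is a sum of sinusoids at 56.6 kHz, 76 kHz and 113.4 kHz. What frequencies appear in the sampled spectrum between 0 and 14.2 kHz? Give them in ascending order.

0.2 kHz, 9.2 kHz

fs/2 = 14.2 kHz.
56.6 kHz mod fs = 28.2 kHz.
28.2 kHz > fs/2 = 14.2 kHz, folds to fs − 28.2 kHz = 0.2 kHz.
76 kHz mod fs = 19.2 kHz.
19.2 kHz > fs/2 = 14.2 kHz, folds to fs − 19.2 kHz = 9.2 kHz.
113.4 kHz mod fs = 28.2 kHz.
28.2 kHz > fs/2 = 14.2 kHz, folds to fs − 28.2 kHz = 0.2 kHz.
Distinct values: {0.2 kHz, 9.2 kHz}.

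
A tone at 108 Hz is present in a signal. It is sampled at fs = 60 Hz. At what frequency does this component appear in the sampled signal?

108 Hz mod fs = 48 Hz.
48 Hz > fs/2 = 30 Hz, folds to fs − 48 Hz = 12 Hz.

12 Hz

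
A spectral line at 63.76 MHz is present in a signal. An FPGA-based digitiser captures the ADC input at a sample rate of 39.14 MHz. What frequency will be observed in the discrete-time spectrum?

14.52 MHz

63.76 MHz mod fs = 24.62 MHz.
24.62 MHz > fs/2 = 19.57 MHz, folds to fs − 24.62 MHz = 14.52 MHz.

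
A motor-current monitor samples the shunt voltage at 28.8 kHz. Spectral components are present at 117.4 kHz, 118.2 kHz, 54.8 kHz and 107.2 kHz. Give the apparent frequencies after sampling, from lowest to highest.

2.2 kHz, 2.8 kHz, 3 kHz, 8 kHz

fs/2 = 14.4 kHz.
117.4 kHz mod fs = 2.2 kHz.
2.2 kHz ≤ fs/2 = 14.4 kHz, appears at 2.2 kHz.
118.2 kHz mod fs = 3 kHz.
3 kHz ≤ fs/2 = 14.4 kHz, appears at 3 kHz.
54.8 kHz mod fs = 26 kHz.
26 kHz > fs/2 = 14.4 kHz, folds to fs − 26 kHz = 2.8 kHz.
107.2 kHz mod fs = 20.8 kHz.
20.8 kHz > fs/2 = 14.4 kHz, folds to fs − 20.8 kHz = 8 kHz.
Distinct values: {2.2 kHz, 2.8 kHz, 3 kHz, 8 kHz}.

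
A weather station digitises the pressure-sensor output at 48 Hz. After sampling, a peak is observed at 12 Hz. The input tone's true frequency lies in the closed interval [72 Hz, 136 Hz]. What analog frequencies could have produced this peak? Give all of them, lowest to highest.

84 Hz, 108 Hz, 132 Hz

Frequencies that alias to 12 Hz are k·fs ± 12 Hz for integer k ≥ 0.
k=0: 12 Hz.
k=1: 36 Hz, 60 Hz.
k=2: 84 Hz, 108 Hz.
k=3: 132 Hz, 156 Hz.
k=4: 180 Hz, 204 Hz.
Within [72 Hz, 136 Hz]: 84 Hz, 108 Hz, 132 Hz.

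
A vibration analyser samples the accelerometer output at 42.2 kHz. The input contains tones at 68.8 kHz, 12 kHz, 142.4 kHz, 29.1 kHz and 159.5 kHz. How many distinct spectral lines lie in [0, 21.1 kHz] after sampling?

5

fs/2 = 21.1 kHz.
68.8 kHz mod fs = 26.6 kHz.
26.6 kHz > fs/2 = 21.1 kHz, folds to fs − 26.6 kHz = 15.6 kHz.
12 kHz ≤ fs/2 = 21.1 kHz, passes unchanged.
142.4 kHz mod fs = 15.8 kHz.
15.8 kHz ≤ fs/2 = 21.1 kHz, appears at 15.8 kHz.
29.1 kHz > fs/2 = 21.1 kHz, folds to fs − 29.1 kHz = 13.1 kHz.
159.5 kHz mod fs = 32.9 kHz.
32.9 kHz > fs/2 = 21.1 kHz, folds to fs − 32.9 kHz = 9.3 kHz.
Distinct values: {9.3 kHz, 12 kHz, 13.1 kHz, 15.6 kHz, 15.8 kHz} → 5.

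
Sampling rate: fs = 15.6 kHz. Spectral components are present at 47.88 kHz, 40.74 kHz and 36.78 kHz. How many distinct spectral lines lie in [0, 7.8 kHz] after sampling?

fs/2 = 7.8 kHz.
47.88 kHz mod fs = 1.08 kHz.
1.08 kHz ≤ fs/2 = 7.8 kHz, appears at 1.08 kHz.
40.74 kHz mod fs = 9.54 kHz.
9.54 kHz > fs/2 = 7.8 kHz, folds to fs − 9.54 kHz = 6.06 kHz.
36.78 kHz mod fs = 5.58 kHz.
5.58 kHz ≤ fs/2 = 7.8 kHz, appears at 5.58 kHz.
Distinct values: {1.08 kHz, 5.58 kHz, 6.06 kHz} → 3.

3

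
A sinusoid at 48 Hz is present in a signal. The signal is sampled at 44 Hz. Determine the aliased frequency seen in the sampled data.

48 Hz mod fs = 4 Hz.
4 Hz ≤ fs/2 = 22 Hz, appears at 4 Hz.

4 Hz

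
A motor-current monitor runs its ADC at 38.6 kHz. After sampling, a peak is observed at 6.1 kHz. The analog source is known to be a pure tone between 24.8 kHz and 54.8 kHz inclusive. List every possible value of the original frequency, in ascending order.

Frequencies that alias to 6.1 kHz are k·fs ± 6.1 kHz for integer k ≥ 0.
k=0: 6.1 kHz.
k=1: 32.5 kHz, 44.7 kHz.
k=2: 71.1 kHz, 83.3 kHz.
Within [24.8 kHz, 54.8 kHz]: 32.5 kHz, 44.7 kHz.

32.5 kHz, 44.7 kHz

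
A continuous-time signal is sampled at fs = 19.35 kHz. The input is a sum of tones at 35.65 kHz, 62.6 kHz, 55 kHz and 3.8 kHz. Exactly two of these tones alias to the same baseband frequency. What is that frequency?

3.05 kHz

fs/2 = 9.675 kHz.
35.65 kHz mod fs = 16.3 kHz.
16.3 kHz > fs/2 = 9.675 kHz, folds to fs − 16.3 kHz = 3.05 kHz.
62.6 kHz mod fs = 4.55 kHz.
4.55 kHz ≤ fs/2 = 9.675 kHz, appears at 4.55 kHz.
55 kHz mod fs = 16.3 kHz.
16.3 kHz > fs/2 = 9.675 kHz, folds to fs − 16.3 kHz = 3.05 kHz.
3.8 kHz ≤ fs/2 = 9.675 kHz, passes unchanged.
35.65 kHz and 55 kHz both map to 3.05 kHz.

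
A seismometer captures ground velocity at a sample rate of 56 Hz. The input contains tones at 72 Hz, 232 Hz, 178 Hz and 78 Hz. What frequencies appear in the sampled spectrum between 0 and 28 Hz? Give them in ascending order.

fs/2 = 28 Hz.
72 Hz mod fs = 16 Hz.
16 Hz ≤ fs/2 = 28 Hz, appears at 16 Hz.
232 Hz mod fs = 8 Hz.
8 Hz ≤ fs/2 = 28 Hz, appears at 8 Hz.
178 Hz mod fs = 10 Hz.
10 Hz ≤ fs/2 = 28 Hz, appears at 10 Hz.
78 Hz mod fs = 22 Hz.
22 Hz ≤ fs/2 = 28 Hz, appears at 22 Hz.
Distinct values: {8 Hz, 10 Hz, 16 Hz, 22 Hz}.

8 Hz, 10 Hz, 16 Hz, 22 Hz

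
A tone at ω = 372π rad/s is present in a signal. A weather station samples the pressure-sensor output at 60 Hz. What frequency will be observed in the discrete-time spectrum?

ω = 372π rad/s → f = ω/(2π) = 186 Hz.
186 Hz mod fs = 6 Hz.
6 Hz ≤ fs/2 = 30 Hz, appears at 6 Hz.

6 Hz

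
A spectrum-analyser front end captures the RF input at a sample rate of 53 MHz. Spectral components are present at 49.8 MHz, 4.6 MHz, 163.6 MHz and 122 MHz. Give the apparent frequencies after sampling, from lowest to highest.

fs/2 = 26.5 MHz.
49.8 MHz > fs/2 = 26.5 MHz, folds to fs − 49.8 MHz = 3.2 MHz.
4.6 MHz ≤ fs/2 = 26.5 MHz, passes unchanged.
163.6 MHz mod fs = 4.6 MHz.
4.6 MHz ≤ fs/2 = 26.5 MHz, appears at 4.6 MHz.
122 MHz mod fs = 16 MHz.
16 MHz ≤ fs/2 = 26.5 MHz, appears at 16 MHz.
Distinct values: {3.2 MHz, 4.6 MHz, 16 MHz}.

3.2 MHz, 4.6 MHz, 16 MHz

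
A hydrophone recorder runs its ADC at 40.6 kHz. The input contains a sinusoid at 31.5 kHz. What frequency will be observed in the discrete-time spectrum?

31.5 kHz > fs/2 = 20.3 kHz, folds to fs − 31.5 kHz = 9.1 kHz.

9.1 kHz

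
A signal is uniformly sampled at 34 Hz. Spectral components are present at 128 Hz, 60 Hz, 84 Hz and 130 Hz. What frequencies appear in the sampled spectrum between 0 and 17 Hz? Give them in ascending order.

6 Hz, 8 Hz, 16 Hz

fs/2 = 17 Hz.
128 Hz mod fs = 26 Hz.
26 Hz > fs/2 = 17 Hz, folds to fs − 26 Hz = 8 Hz.
60 Hz mod fs = 26 Hz.
26 Hz > fs/2 = 17 Hz, folds to fs − 26 Hz = 8 Hz.
84 Hz mod fs = 16 Hz.
16 Hz ≤ fs/2 = 17 Hz, appears at 16 Hz.
130 Hz mod fs = 28 Hz.
28 Hz > fs/2 = 17 Hz, folds to fs − 28 Hz = 6 Hz.
Distinct values: {6 Hz, 8 Hz, 16 Hz}.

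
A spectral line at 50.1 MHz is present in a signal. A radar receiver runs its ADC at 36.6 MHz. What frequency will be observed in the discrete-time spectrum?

50.1 MHz mod fs = 13.5 MHz.
13.5 MHz ≤ fs/2 = 18.3 MHz, appears at 13.5 MHz.

13.5 MHz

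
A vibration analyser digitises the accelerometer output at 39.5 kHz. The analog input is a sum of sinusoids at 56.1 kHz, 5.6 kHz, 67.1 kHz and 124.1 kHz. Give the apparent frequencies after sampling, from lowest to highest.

5.6 kHz, 11.9 kHz, 16.6 kHz

fs/2 = 19.75 kHz.
56.1 kHz mod fs = 16.6 kHz.
16.6 kHz ≤ fs/2 = 19.75 kHz, appears at 16.6 kHz.
5.6 kHz ≤ fs/2 = 19.75 kHz, passes unchanged.
67.1 kHz mod fs = 27.6 kHz.
27.6 kHz > fs/2 = 19.75 kHz, folds to fs − 27.6 kHz = 11.9 kHz.
124.1 kHz mod fs = 5.6 kHz.
5.6 kHz ≤ fs/2 = 19.75 kHz, appears at 5.6 kHz.
Distinct values: {5.6 kHz, 11.9 kHz, 16.6 kHz}.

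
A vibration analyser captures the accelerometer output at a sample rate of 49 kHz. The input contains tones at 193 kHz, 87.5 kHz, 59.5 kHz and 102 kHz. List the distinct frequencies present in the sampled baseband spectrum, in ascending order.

3 kHz, 4 kHz, 10.5 kHz

fs/2 = 24.5 kHz.
193 kHz mod fs = 46 kHz.
46 kHz > fs/2 = 24.5 kHz, folds to fs − 46 kHz = 3 kHz.
87.5 kHz mod fs = 38.5 kHz.
38.5 kHz > fs/2 = 24.5 kHz, folds to fs − 38.5 kHz = 10.5 kHz.
59.5 kHz mod fs = 10.5 kHz.
10.5 kHz ≤ fs/2 = 24.5 kHz, appears at 10.5 kHz.
102 kHz mod fs = 4 kHz.
4 kHz ≤ fs/2 = 24.5 kHz, appears at 4 kHz.
Distinct values: {3 kHz, 4 kHz, 10.5 kHz}.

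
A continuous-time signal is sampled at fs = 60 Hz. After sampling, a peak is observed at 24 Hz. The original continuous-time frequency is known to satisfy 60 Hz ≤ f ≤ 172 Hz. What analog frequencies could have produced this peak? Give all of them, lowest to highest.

Frequencies that alias to 24 Hz are k·fs ± 24 Hz for integer k ≥ 0.
k=0: 24 Hz.
k=1: 36 Hz, 84 Hz.
k=2: 96 Hz, 144 Hz.
k=3: 156 Hz, 204 Hz.
k=4: 216 Hz, 264 Hz.
Within [60 Hz, 172 Hz]: 84 Hz, 96 Hz, 144 Hz, 156 Hz.

84 Hz, 96 Hz, 144 Hz, 156 Hz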